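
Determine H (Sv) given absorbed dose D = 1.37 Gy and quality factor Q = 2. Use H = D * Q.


H = D * Q
H = 1.37 * 2
H = 2.7400 Sv

2.7400


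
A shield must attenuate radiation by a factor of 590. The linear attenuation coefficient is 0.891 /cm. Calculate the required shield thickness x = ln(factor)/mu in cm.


x = ln(factor) / mu
x = ln(590) / 0.891
x = 7.1606 cm

7.1606


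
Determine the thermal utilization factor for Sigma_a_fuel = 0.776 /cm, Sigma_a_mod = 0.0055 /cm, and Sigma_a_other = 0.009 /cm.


f = Sigma_a_fuel / (Sigma_a_fuel + Sigma_a_mod + Sigma_a_other)
f = 0.776 / (0.776 + 0.0055 + 0.009)
f = 0.98166

0.98166


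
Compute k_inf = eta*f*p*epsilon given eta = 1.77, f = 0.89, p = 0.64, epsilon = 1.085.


k_inf = eta * f * p * epsilon
k_inf = 1.77 * 0.89 * 0.64 * 1.085
k_inf = 1.0939

1.0939


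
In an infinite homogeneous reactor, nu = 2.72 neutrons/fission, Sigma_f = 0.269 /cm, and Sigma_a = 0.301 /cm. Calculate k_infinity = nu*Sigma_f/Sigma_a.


k_inf = nu * Sigma_f / Sigma_a
k_inf = 2.72 * 0.269 / 0.301
k_inf = 2.4308

2.4308


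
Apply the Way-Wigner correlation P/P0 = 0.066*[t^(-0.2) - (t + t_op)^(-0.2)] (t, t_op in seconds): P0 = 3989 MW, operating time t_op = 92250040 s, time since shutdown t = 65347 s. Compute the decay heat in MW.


P/P0 = 0.066 * [t^(-0.2) - (t + t_op)^(-0.2)]
P/P0 = 0.066 * [65347^(-0.2) - (65347 + 92250040)^(-0.2)]
P/P0 = 0.066 * [0.1088817 - 0.02552379] = 0.005501622
P = 3989 * 0.005501622 = 21.946 MW

21.946


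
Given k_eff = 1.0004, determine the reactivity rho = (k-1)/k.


rho = (k_eff - 1) / k_eff
rho = (1.0004 - 1) / 1.0004
rho = 3.9984e-04

3.9984e-04


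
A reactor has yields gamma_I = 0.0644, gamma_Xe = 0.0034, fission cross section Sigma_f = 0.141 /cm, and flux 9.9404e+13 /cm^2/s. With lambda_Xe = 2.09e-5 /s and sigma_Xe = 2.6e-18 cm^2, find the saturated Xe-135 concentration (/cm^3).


Xe_eq = (gamma_I + gamma_Xe) * Sigma_f * phi / (lambda_Xe + sigma_Xe * phi)
Numerator = (0.0644 + 0.0034) * 0.141 * 9.9404e+13 = 9.502824e+11
Denominator = 2.09e-5 + 2.6e-18 * 9.9404e+13 = 2.793504e-04
Xe_eq = 9.502824e+11 / 2.793504e-04 = 3.4018e+15 /cm^3

3.4018e+15


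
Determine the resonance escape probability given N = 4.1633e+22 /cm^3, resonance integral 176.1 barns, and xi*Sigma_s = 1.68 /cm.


p = exp(-N * I * 1e-24 / (xi*Sigma_s))
p = exp(-4.1633e+22 * 176.1 * 1e-24 / 1.68)
p = 0.012727

0.012727


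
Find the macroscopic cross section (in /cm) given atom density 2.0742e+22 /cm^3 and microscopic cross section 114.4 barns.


Sigma = N * sigma_barns * 1e-24
Sigma = 2.0742e+22 * 114.4 * 1e-24
Sigma = 2.3729 /cm

2.3729


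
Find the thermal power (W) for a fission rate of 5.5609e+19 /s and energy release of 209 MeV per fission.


P = fission_rate * E_MeV * 1.602e-13
P = 5.5609e+19 * 209 * 1.602e-13
P = 1.8619e+09 W

1.8619e+09


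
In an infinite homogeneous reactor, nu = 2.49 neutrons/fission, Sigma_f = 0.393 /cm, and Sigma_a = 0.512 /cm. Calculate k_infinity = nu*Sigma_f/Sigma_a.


k_inf = nu * Sigma_f / Sigma_a
k_inf = 2.49 * 0.393 / 0.512
k_inf = 1.9113

1.9113


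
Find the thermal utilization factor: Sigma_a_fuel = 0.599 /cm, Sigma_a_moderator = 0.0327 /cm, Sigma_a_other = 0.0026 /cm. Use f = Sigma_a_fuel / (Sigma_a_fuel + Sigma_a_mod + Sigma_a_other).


f = Sigma_a_fuel / (Sigma_a_fuel + Sigma_a_mod + Sigma_a_other)
f = 0.599 / (0.599 + 0.0327 + 0.0026)
f = 0.94435

0.94435


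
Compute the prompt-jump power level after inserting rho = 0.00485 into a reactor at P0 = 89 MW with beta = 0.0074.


P1/P0 = beta / (beta - rho)
P1/P0 = 0.0074 / (0.0074 - 0.00485) = 2.901961
P1 = 89 * 2.901961 = 258.27 MW

258.27


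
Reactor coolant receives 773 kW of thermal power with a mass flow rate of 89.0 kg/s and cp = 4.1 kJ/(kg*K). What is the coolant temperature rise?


dT = Q / (m_dot * cp)
dT = 773 / (89.0 * 4.1)
dT = 2.1184 C

2.1184


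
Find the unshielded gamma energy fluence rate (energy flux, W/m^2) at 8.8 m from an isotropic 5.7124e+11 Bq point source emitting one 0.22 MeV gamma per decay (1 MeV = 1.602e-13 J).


psi = A * E * 1.602e-13 / (4*pi*r^2)
psi = 5.7124e+11 * 0.22 * 1.602e-13 / (4*pi*8.8^2)
psi = 2.0688e-05 W/m^2

2.0688e-05


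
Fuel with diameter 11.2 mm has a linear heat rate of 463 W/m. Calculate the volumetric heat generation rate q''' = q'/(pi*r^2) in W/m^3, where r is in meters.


r = D / 2 / 1000 = 11.2 / 2 / 1000 = 0.0056 m
q''' = q' / (pi * r^2)
q''' = 463 / (pi * 0.0056^2)
q''' = 4.6995e+06 W/m^3

4.6995e+06


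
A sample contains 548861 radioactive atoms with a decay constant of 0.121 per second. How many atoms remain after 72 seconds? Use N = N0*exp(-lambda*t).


N = N0 * exp(-lambda * t)
N = 548861 * exp(-0.121 * 72)
N = 90.342

90.342


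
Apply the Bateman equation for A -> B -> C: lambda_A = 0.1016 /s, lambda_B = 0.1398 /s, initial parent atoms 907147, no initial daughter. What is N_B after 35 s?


N_B(t) = lambda_A * N_A0 / (lambda_B - lambda_A) * [exp(-lambda_A*t) - exp(-lambda_B*t)]
exp(-0.1016*35) = 0.02855281; exp(-0.1398*35) = 0.007498892
N_B = 0.1016 * 907147 / (0.1398 - 0.1016) * (0.02855281 - 0.007498892)
N_B = 50797

50797


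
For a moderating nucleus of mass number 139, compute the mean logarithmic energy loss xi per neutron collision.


xi = 1 + (A-1)^2/(2A) * ln((A-1)/(A+1))
xi = 1 + (139-1)^2/(2*139) * ln((139-1)/(139 +1))
xi = 0.014320

0.014320


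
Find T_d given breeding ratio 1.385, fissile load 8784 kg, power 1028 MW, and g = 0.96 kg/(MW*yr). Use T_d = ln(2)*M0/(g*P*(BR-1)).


Breeding gain G = BR - 1 = 1.385 - 1 = 0.385
Fissile production rate = g * P * G = 0.96 * 1028 * 0.385 = 379.9488 kg/yr
T_d = ln(2) * M0 / (g * P * G)
T_d = ln(2) * 8784 / 379.9488 = 16.025 yr

16.025


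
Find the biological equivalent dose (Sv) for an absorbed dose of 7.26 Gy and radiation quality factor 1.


H = D * Q
H = 7.26 * 1
H = 7.2600 Sv

7.2600


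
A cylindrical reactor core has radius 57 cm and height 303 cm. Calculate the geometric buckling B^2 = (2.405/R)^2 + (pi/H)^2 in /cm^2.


B^2 = (2.405/R)^2 + (pi/H)^2
B^2 = (2.405/57)^2 + (pi/303)^2
B^2 = 0.0018877 /cm^2

0.0018877


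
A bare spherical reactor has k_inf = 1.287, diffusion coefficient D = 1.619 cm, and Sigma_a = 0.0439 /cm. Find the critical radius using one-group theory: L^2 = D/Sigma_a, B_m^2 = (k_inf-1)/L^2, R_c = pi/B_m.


L^2 = D / Sigma_a = 1.619 / 0.0439 = 36.87927 cm^2
B_m^2 = (k_inf - 1) / L^2 = (1.287 - 1) / 36.87927 = 0.007782150 /cm^2
For a bare sphere: B_g = pi/R, so R_c = pi / sqrt(B_m^2)
R_c = pi / sqrt(0.007782150) = 35.612 cm

35.612


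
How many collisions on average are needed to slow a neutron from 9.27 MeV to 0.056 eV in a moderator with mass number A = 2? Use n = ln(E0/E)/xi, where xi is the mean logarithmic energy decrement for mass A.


xi = 1 + (A-1)^2/(2A)*ln((A-1)/(A+1)) = 0.7253469 (for A = 2)
n = ln(E0/E) / xi
n = ln(9.27e6 / 0.056) / 0.7253469
n = ln(1.655357e+08) / 0.7253469 = 26.091

26.091


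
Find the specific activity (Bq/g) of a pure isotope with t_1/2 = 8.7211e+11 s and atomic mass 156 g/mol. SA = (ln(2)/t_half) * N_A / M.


lambda = ln(2) / t_half = ln(2) / 8.7211e+11 = 7.947933e-13 /s
SA = lambda * N_A / M
SA = 7.947933e-13 * 6.022e23 / 156
SA = 3.0681e+09 Bq/g

3.0681e+09


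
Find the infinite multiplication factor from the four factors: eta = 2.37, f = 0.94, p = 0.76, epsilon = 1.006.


k_inf = eta * f * p * epsilon
k_inf = 2.37 * 0.94 * 0.76 * 1.006
k_inf = 1.7033

1.7033


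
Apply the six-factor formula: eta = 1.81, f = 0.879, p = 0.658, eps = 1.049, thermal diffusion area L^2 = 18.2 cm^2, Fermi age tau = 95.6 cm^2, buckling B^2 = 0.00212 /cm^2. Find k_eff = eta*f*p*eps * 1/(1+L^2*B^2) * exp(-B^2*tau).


k_inf = eta*f*p*eps = 1.81*0.879*0.658*1.049 = 1.098168
P_TNL = 1/(1 + L^2*B^2) = 1/(1 + 18.2*0.00212) = 0.9628494
P_FNL = exp(-B^2*tau) = exp(-0.00212*95.6) = 0.8165460
k_eff = k_inf * P_TNL * P_FNL = 1.098168 * 0.9628494 * 0.8165460
k_eff = 0.86339

0.86339


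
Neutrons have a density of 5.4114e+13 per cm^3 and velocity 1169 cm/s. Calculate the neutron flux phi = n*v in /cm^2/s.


phi = n * v
phi = 5.4114e+13 * 1169
phi = 6.3259e+16 /cm^2/s

6.3259e+16


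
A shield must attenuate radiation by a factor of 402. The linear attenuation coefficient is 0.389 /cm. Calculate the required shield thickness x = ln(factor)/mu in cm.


x = ln(factor) / mu
x = ln(402) / 0.389
x = 15.415 cm

15.415


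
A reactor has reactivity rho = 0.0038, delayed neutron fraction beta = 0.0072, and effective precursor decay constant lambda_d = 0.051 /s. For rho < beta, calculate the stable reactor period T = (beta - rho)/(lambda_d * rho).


T = (beta - rho) / (lambda_d * rho)
T = (0.0072 - 0.0038) / (0.051 * 0.0038)
T = 17.544 s

17.544


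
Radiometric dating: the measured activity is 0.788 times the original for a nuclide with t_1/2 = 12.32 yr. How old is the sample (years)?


lambda = ln(2) / t_half = ln(2) / 12.32 = 0.05626195 /yr
t = -ln(A/A0) / lambda
t = -ln(0.788) / 0.05626195
t = 4.2348 yr

4.2348


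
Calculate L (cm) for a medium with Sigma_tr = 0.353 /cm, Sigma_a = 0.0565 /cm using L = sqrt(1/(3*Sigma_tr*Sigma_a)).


D = 1 / (3 * Sigma_tr) = 1 / (3 * 0.353) = 0.9442871 cm
L = sqrt(D / Sigma_a)
L = sqrt(0.9442871 / 0.0565)
L = 4.0882 cm

4.0882


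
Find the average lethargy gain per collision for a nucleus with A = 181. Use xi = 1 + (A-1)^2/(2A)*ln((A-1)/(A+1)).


xi = 1 + (A-1)^2/(2A) * ln((A-1)/(A+1))
xi = 1 + (181-1)^2/(2*181) * ln((181-1)/(181 +1))
xi = 0.011009

0.011009


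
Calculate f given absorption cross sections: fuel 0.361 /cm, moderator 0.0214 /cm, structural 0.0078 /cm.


f = Sigma_a_fuel / (Sigma_a_fuel + Sigma_a_mod + Sigma_a_other)
f = 0.361 / (0.361 + 0.0214 + 0.0078)
f = 0.92517

0.92517


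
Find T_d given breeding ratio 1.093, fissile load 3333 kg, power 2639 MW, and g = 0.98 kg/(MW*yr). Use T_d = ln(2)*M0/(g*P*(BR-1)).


Breeding gain G = BR - 1 = 1.093 - 1 = 0.093
Fissile production rate = g * P * G = 0.98 * 2639 * 0.093 = 240.51846 kg/yr
T_d = ln(2) * M0 / (g * P * G)
T_d = ln(2) * 3333 / 240.51846 = 9.6053 yr

9.6053


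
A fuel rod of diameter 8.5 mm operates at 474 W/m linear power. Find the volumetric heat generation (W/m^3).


r = D / 2 / 1000 = 8.5 / 2 / 1000 = 0.00425 m
q''' = q' / (pi * r^2)
q''' = 474 / (pi * 0.00425^2)
q''' = 8.3532e+06 W/m^3

8.3532e+06


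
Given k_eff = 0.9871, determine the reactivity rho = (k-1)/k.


rho = (k_eff - 1) / k_eff
rho = (0.9871 - 1) / 0.9871
rho = -0.013069

-0.013069


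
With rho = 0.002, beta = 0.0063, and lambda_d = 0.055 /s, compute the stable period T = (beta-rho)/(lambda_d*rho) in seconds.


T = (beta - rho) / (lambda_d * rho)
T = (0.0063 - 0.002) / (0.055 * 0.002)
T = 39.091 s

39.091


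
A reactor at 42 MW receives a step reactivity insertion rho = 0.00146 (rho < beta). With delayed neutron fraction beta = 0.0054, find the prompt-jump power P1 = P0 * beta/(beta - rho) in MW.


P1/P0 = beta / (beta - rho)
P1/P0 = 0.0054 / (0.0054 - 0.00146) = 1.370558
P1 = 42 * 1.370558 = 57.563 MW

57.563


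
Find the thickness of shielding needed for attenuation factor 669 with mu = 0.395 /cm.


x = ln(factor) / mu
x = ln(669) / 0.395
x = 16.470 cm

16.470


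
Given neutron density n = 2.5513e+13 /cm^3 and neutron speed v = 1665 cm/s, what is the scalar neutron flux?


phi = n * v
phi = 2.5513e+13 * 1665
phi = 4.2479e+16 /cm^2/s

4.2479e+16


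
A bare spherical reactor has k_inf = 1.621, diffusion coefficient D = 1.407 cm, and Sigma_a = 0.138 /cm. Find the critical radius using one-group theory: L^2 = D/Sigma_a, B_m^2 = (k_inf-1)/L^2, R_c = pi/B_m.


L^2 = D / Sigma_a = 1.407 / 0.138 = 10.19565 cm^2
B_m^2 = (k_inf - 1) / L^2 = (1.621 - 1) / 10.19565 = 0.06090833 /cm^2
For a bare sphere: B_g = pi/R, so R_c = pi / sqrt(B_m^2)
R_c = pi / sqrt(0.06090833) = 12.730 cm

12.730


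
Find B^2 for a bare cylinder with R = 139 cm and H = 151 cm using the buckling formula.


B^2 = (2.405/R)^2 + (pi/H)^2
B^2 = (2.405/139)^2 + (pi/151)^2
B^2 = 7.3222e-04 /cm^2

7.3222e-04


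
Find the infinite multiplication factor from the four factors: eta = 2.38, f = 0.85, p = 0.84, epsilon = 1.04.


k_inf = eta * f * p * epsilon
k_inf = 2.38 * 0.85 * 0.84 * 1.04
k_inf = 1.7673

1.7673


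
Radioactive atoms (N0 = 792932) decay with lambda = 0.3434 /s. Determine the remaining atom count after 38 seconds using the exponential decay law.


N = N0 * exp(-lambda * t)
N = 792932 * exp(-0.3434 * 38)
N = 1.7062

1.7062


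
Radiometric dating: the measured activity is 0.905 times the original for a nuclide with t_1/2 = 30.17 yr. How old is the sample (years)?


lambda = ln(2) / t_half = ln(2) / 30.17 = 0.02297472 /yr
t = -ln(A/A0) / lambda
t = -ln(0.905) / 0.02297472
t = 4.3448 yr

4.3448


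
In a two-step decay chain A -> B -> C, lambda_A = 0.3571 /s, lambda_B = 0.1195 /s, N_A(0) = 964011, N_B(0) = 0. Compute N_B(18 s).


N_B(t) = lambda_A * N_A0 / (lambda_B - lambda_A) * [exp(-lambda_A*t) - exp(-lambda_B*t)]
exp(-0.3571*18) = 0.001616002; exp(-0.1195*18) = 0.1163677
N_B = 0.3571 * 964011 / (0.1195 - 0.3571) * (0.001616002 - 0.1163677)
N_B = 166259

166259


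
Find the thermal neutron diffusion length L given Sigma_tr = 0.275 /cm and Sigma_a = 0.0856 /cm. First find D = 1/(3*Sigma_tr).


D = 1 / (3 * Sigma_tr) = 1 / (3 * 0.275) = 1.212121 cm
L = sqrt(D / Sigma_a)
L = sqrt(1.212121 / 0.0856)
L = 3.7630 cm

3.7630


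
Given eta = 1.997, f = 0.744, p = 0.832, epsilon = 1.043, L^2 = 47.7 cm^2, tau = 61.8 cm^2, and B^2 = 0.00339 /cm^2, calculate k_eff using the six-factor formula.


k_inf = eta*f*p*eps = 1.997*0.744*0.832*1.043 = 1.289314
P_TNL = 1/(1 + L^2*B^2) = 1/(1 + 47.7*0.00339) = 0.8608052
P_FNL = exp(-B^2*tau) = exp(-0.00339*61.8) = 0.8109880
k_eff = k_inf * P_TNL * P_FNL = 1.289314 * 0.8608052 * 0.8109880
k_eff = 0.90007

0.90007


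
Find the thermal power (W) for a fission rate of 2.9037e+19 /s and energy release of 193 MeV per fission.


P = fission_rate * E_MeV * 1.602e-13
P = 2.9037e+19 * 193 * 1.602e-13
P = 8.9778e+08 W

8.9778e+08


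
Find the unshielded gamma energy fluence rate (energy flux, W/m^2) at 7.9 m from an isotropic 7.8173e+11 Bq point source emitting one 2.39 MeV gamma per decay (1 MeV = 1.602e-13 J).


psi = A * E * 1.602e-13 / (4*pi*r^2)
psi = 7.8173e+11 * 2.39 * 1.602e-13 / (4*pi*7.9^2)
psi = 3.8164e-04 W/m^2

3.8164e-04


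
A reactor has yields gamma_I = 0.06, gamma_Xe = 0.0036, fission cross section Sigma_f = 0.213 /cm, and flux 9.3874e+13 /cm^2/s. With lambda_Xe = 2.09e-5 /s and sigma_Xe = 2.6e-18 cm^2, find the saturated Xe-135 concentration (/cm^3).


Xe_eq = (gamma_I + gamma_Xe) * Sigma_f * phi / (lambda_Xe + sigma_Xe * phi)
Numerator = (0.06 + 0.0036) * 0.213 * 9.3874e+13 = 1.271692e+12
Denominator = 2.09e-5 + 2.6e-18 * 9.3874e+13 = 2.649724e-04
Xe_eq = 1.271692e+12 / 2.649724e-04 = 4.7993e+15 /cm^3

4.7993e+15


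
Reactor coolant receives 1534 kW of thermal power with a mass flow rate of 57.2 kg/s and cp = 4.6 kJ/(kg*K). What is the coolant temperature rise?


dT = Q / (m_dot * cp)
dT = 1534 / (57.2 * 4.6)
dT = 5.8300 C

5.8300


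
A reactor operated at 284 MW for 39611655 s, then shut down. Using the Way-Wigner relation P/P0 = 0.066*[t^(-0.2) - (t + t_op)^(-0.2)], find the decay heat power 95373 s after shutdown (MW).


P/P0 = 0.066 * [t^(-0.2) - (t + t_op)^(-0.2)]
P/P0 = 0.066 * [95373^(-0.2) - (95373 + 39611655)^(-0.2)]
P/P0 = 0.066 * [0.1009520 - 0.03021527] = 0.004668624
P = 284 * 0.004668624 = 1.3259 MW

1.3259


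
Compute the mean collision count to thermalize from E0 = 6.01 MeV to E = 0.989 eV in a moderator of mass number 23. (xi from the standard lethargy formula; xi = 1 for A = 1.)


xi = 1 + (A-1)^2/(2A)*ln((A-1)/(A+1)) = 0.08448899 (for A = 23)
n = ln(E0/E) / xi
n = ln(6.01e6 / 0.989) / 0.08448899
n = ln(6.076845e+06) / 0.08448899 = 184.88

184.88


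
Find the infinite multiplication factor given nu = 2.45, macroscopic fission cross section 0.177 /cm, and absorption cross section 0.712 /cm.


k_inf = nu * Sigma_f / Sigma_a
k_inf = 2.45 * 0.177 / 0.712
k_inf = 0.60906

0.60906


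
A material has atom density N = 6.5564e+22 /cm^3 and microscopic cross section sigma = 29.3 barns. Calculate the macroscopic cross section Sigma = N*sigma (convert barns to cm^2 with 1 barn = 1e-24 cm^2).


Sigma = N * sigma_barns * 1e-24
Sigma = 6.5564e+22 * 29.3 * 1e-24
Sigma = 1.9210 /cm

1.9210


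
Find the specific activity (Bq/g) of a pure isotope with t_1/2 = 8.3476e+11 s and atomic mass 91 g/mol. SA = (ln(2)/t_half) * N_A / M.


lambda = ln(2) / t_half = ln(2) / 8.3476e+11 = 8.303550e-13 /s
SA = lambda * N_A / M
SA = 8.303550e-13 * 6.022e23 / 91
SA = 5.4949e+09 Bq/g

5.4949e+09


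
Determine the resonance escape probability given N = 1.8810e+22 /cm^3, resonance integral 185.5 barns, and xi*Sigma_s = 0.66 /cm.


p = exp(-N * I * 1e-24 / (xi*Sigma_s))
p = exp(-1.8810e+22 * 185.5 * 1e-24 / 0.66)
p = 0.0050582

0.0050582


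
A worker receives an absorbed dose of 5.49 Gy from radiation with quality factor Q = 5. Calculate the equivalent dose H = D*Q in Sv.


H = D * Q
H = 5.49 * 5
H = 27.450 Sv

27.450


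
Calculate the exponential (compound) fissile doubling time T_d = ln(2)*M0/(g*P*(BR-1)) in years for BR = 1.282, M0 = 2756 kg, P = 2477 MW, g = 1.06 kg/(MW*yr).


Breeding gain G = BR - 1 = 1.282 - 1 = 0.282
Fissile production rate = g * P * G = 1.06 * 2477 * 0.282 = 740.42484 kg/yr
T_d = ln(2) * M0 / (g * P * G)
T_d = ln(2) * 2756 / 740.42484 = 2.5800 yr

2.5800


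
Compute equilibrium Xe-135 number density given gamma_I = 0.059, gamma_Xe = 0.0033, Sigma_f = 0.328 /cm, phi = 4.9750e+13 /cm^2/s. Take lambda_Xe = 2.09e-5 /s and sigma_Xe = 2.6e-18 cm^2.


Xe_eq = (gamma_I + gamma_Xe) * Sigma_f * phi / (lambda_Xe + sigma_Xe * phi)
Numerator = (0.059 + 0.0033) * 0.328 * 4.9750e+13 = 1.016611e+12
Denominator = 2.09e-5 + 2.6e-18 * 4.9750e+13 = 1.502500e-04
Xe_eq = 1.016611e+12 / 1.502500e-04 = 6.7661e+15 /cm^3

6.7661e+15


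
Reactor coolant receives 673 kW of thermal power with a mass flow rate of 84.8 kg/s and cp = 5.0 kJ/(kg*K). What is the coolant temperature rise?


dT = Q / (m_dot * cp)
dT = 673 / (84.8 * 5.0)
dT = 1.5873 C

1.5873


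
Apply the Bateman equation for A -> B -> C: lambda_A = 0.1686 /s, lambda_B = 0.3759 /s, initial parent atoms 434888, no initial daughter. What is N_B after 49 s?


N_B(t) = lambda_A * N_A0 / (lambda_B - lambda_A) * [exp(-lambda_A*t) - exp(-lambda_B*t)]
exp(-0.1686*49) = 2.582971e-04; exp(-0.3759*49) = 1.001582e-08
N_B = 0.1686 * 434888 / (0.3759 - 0.1686) * (2.582971e-04 - 1.001582e-08)
N_B = 91.356

91.356


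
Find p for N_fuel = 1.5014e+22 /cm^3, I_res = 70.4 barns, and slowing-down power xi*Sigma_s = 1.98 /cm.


p = exp(-N * I * 1e-24 / (xi*Sigma_s))
p = exp(-1.5014e+22 * 70.4 * 1e-24 / 1.98)
p = 0.58635

0.58635


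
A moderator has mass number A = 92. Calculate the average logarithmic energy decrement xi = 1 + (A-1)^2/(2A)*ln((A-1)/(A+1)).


xi = 1 + (A-1)^2/(2A) * ln((A-1)/(A+1))
xi = 1 + (92-1)^2/(2*92) * ln((92-1)/(92 +1))
xi = 0.021582

0.021582


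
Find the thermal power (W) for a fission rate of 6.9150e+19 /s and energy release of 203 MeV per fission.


P = fission_rate * E_MeV * 1.602e-13
P = 6.9150e+19 * 203 * 1.602e-13
P = 2.2488e+09 W

2.2488e+09


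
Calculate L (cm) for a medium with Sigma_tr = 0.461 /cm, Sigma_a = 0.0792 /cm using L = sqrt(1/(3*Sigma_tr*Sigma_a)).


D = 1 / (3 * Sigma_tr) = 1 / (3 * 0.461) = 0.7230658 cm
L = sqrt(D / Sigma_a)
L = sqrt(0.7230658 / 0.0792)
L = 3.0215 cm

3.0215


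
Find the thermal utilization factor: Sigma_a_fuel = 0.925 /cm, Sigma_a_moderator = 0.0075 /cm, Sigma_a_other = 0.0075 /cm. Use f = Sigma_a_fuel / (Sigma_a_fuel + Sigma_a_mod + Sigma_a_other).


f = Sigma_a_fuel / (Sigma_a_fuel + Sigma_a_mod + Sigma_a_other)
f = 0.925 / (0.925 + 0.0075 + 0.0075)
f = 0.98404

0.98404


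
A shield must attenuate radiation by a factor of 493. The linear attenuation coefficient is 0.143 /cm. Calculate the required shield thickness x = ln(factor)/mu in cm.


x = ln(factor) / mu
x = ln(493) / 0.143
x = 43.360 cm

43.360


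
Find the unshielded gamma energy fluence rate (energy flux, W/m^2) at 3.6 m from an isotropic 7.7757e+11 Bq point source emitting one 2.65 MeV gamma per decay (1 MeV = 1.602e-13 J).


psi = A * E * 1.602e-13 / (4*pi*r^2)
psi = 7.7757e+11 * 2.65 * 1.602e-13 / (4*pi*3.6^2)
psi = 0.0020269 W/m^2

0.0020269


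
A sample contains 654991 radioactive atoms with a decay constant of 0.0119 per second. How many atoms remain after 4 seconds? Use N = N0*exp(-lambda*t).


N = N0 * exp(-lambda * t)
N = 654991 * exp(-0.0119 * 4)
N = 624544

624544


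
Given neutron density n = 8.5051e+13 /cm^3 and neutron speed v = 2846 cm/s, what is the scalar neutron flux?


phi = n * v
phi = 8.5051e+13 * 2846
phi = 2.4206e+17 /cm^2/s

2.4206e+17


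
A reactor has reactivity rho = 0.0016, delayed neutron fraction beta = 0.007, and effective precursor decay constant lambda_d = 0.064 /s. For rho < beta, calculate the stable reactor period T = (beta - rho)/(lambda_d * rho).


T = (beta - rho) / (lambda_d * rho)
T = (0.007 - 0.0016) / (0.064 * 0.0016)
T = 52.734 s

52.734


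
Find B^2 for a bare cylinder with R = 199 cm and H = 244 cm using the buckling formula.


B^2 = (2.405/R)^2 + (pi/H)^2
B^2 = (2.405/199)^2 + (pi/244)^2
B^2 = 3.1183e-04 /cm^2

3.1183e-04


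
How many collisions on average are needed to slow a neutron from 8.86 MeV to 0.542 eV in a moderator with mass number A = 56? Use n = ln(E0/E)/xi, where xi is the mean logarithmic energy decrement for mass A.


xi = 1 + (A-1)^2/(2A)*ln((A-1)/(A+1)) = 0.03529286 (for A = 56)
n = ln(E0/E) / xi
n = ln(8.86e6 / 0.542) / 0.03529286
n = ln(1.634686e+07) / 0.03529286 = 470.62

470.62


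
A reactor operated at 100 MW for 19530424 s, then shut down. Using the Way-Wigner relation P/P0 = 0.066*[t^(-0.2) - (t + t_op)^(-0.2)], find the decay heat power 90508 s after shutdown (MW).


P/P0 = 0.066 * [t^(-0.2) - (t + t_op)^(-0.2)]
P/P0 = 0.066 * [90508^(-0.2) - (90508 + 19530424)^(-0.2)]
P/P0 = 0.066 * [0.1020147 - 0.03479013] = 0.004436822
P = 100 * 0.004436822 = 0.44368 MW

0.44368


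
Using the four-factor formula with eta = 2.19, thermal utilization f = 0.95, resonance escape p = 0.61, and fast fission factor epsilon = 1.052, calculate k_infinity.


k_inf = eta * f * p * epsilon
k_inf = 2.19 * 0.95 * 0.61 * 1.052
k_inf = 1.3351

1.3351


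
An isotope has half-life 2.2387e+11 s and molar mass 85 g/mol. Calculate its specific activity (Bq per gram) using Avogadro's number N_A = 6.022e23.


lambda = ln(2) / t_half = ln(2) / 2.2387e+11 = 3.096204e-12 /s
SA = lambda * N_A / M
SA = 3.096204e-12 * 6.022e23 / 85
SA = 2.1936e+10 Bq/g

2.1936e+10


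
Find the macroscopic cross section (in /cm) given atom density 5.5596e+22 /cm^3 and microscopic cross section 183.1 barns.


Sigma = N * sigma_barns * 1e-24
Sigma = 5.5596e+22 * 183.1 * 1e-24
Sigma = 10.180 /cm

10.180


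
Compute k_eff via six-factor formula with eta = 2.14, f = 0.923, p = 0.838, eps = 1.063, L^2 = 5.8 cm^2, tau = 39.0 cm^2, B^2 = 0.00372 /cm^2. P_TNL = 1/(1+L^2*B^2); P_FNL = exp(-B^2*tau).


k_inf = eta*f*p*eps = 2.14*0.923*0.838*1.063 = 1.759514
P_TNL = 1/(1 + L^2*B^2) = 1/(1 + 5.8*0.00372) = 0.9788797
P_FNL = exp(-B^2*tau) = exp(-0.00372*39.0) = 0.8649531
k_eff = k_inf * P_TNL * P_FNL = 1.759514 * 0.9788797 * 0.8649531
k_eff = 1.4898

1.4898


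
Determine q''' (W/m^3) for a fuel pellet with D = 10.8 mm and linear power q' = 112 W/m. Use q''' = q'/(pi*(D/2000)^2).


r = D / 2 / 1000 = 10.8 / 2 / 1000 = 0.0054 m
q''' = q' / (pi * r^2)
q''' = 112 / (pi * 0.0054^2)
q''' = 1.2226e+06 W/m^3

1.2226e+06


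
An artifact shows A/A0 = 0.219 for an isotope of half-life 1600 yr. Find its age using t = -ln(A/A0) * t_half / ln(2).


lambda = ln(2) / t_half = ln(2) / 1600 = 4.332170e-04 /yr
t = -ln(A/A0) / lambda
t = -ln(0.219) / 4.332170e-04
t = 3505.6 yr

3505.6


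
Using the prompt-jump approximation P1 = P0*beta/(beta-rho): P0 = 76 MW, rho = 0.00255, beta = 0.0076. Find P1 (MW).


P1/P0 = beta / (beta - rho)
P1/P0 = 0.0076 / (0.0076 - 0.00255) = 1.504950
P1 = 76 * 1.504950 = 114.38 MW

114.38


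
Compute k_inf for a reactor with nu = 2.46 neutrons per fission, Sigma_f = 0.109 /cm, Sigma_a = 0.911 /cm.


k_inf = nu * Sigma_f / Sigma_a
k_inf = 2.46 * 0.109 / 0.911
k_inf = 0.29434

0.29434


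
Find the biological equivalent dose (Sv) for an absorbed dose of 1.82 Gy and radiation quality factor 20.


H = D * Q
H = 1.82 * 20
H = 36.400 Sv

36.400


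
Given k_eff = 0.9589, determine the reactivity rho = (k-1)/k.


rho = (k_eff - 1) / k_eff
rho = (0.9589 - 1) / 0.9589
rho = -0.042862

-0.042862


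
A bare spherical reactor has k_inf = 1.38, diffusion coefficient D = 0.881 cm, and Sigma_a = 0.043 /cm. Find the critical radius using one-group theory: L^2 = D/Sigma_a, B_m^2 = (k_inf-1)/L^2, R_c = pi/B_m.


L^2 = D / Sigma_a = 0.881 / 0.043 = 20.48837 cm^2
B_m^2 = (k_inf - 1) / L^2 = (1.38 - 1) / 20.48837 = 0.01854711 /cm^2
For a bare sphere: B_g = pi/R, so R_c = pi / sqrt(B_m^2)
R_c = pi / sqrt(0.01854711) = 23.068 cm

23.068


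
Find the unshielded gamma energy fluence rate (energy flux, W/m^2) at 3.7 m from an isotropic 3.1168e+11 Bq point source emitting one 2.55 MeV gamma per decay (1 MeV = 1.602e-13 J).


psi = A * E * 1.602e-13 / (4*pi*r^2)
psi = 3.1168e+11 * 2.55 * 1.602e-13 / (4*pi*3.7^2)
psi = 7.4011e-04 W/m^2

7.4011e-04


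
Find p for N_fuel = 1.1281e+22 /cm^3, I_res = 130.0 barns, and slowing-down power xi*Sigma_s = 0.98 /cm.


p = exp(-N * I * 1e-24 / (xi*Sigma_s))
p = exp(-1.1281e+22 * 130.0 * 1e-24 / 0.98)
p = 0.22392

0.22392


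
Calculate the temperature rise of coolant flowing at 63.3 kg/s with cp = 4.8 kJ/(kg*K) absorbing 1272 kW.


dT = Q / (m_dot * cp)
dT = 1272 / (63.3 * 4.8)
dT = 4.1864 C

4.1864


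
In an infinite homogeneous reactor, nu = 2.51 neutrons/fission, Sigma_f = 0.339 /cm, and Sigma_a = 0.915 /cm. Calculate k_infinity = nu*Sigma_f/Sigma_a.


k_inf = nu * Sigma_f / Sigma_a
k_inf = 2.51 * 0.339 / 0.915
k_inf = 0.92993

0.92993


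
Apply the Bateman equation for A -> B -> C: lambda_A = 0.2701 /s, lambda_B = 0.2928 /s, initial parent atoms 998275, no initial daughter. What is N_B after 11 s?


N_B(t) = lambda_A * N_A0 / (lambda_B - lambda_A) * [exp(-lambda_A*t) - exp(-lambda_B*t)]
exp(-0.2701*11) = 0.05124691; exp(-0.2928*11) = 0.03992311
N_B = 0.2701 * 998275 / (0.2928 - 0.2701) * (0.05124691 - 0.03992311)
N_B = 134506

134506


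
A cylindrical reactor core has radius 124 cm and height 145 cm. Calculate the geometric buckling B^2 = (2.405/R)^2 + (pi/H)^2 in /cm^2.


B^2 = (2.405/R)^2 + (pi/H)^2
B^2 = (2.405/124)^2 + (pi/145)^2
B^2 = 8.4559e-04 /cm^2

8.4559e-04


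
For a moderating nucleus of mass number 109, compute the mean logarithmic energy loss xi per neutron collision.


xi = 1 + (A-1)^2/(2A) * ln((A-1)/(A+1))
xi = 1 + (109-1)^2/(2*109) * ln((109-1)/(109 +1))
xi = 0.018237

0.018237


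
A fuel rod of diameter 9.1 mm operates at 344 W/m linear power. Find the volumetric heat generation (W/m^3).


r = D / 2 / 1000 = 9.1 / 2 / 1000 = 0.00455 m
q''' = q' / (pi * r^2)
q''' = 344 / (pi * 0.00455^2)
q''' = 5.2891e+06 W/m^3

5.2891e+06


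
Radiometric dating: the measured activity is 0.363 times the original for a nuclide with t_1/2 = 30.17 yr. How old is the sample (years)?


lambda = ln(2) / t_half = ln(2) / 30.17 = 0.02297472 /yr
t = -ln(A/A0) / lambda
t = -ln(0.363) / 0.02297472
t = 44.107 yr

44.107


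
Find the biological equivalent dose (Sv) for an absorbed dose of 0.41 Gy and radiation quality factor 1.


H = D * Q
H = 0.41 * 1
H = 0.41000 Sv

0.41000


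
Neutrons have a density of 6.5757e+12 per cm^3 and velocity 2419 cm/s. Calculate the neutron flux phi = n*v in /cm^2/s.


phi = n * v
phi = 6.5757e+12 * 2419
phi = 1.5907e+16 /cm^2/s

1.5907e+16


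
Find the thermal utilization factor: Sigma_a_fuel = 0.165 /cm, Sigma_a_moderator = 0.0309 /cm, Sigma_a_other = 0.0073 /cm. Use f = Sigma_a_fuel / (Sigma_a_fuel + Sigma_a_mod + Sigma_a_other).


f = Sigma_a_fuel / (Sigma_a_fuel + Sigma_a_mod + Sigma_a_other)
f = 0.165 / (0.165 + 0.0309 + 0.0073)
f = 0.81201

0.81201


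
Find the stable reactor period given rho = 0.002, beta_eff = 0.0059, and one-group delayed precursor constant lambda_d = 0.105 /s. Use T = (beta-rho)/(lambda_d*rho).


T = (beta - rho) / (lambda_d * rho)
T = (0.0059 - 0.002) / (0.105 * 0.002)
T = 18.571 s

18.571


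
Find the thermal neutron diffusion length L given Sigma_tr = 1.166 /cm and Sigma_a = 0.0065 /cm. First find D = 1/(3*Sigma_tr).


D = 1 / (3 * Sigma_tr) = 1 / (3 * 1.166) = 0.2858776 cm
L = sqrt(D / Sigma_a)
L = sqrt(0.2858776 / 0.0065)
L = 6.6318 cm

6.6318


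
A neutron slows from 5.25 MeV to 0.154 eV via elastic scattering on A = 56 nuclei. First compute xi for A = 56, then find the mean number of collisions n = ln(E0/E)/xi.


xi = 1 + (A-1)^2/(2A)*ln((A-1)/(A+1)) = 0.03529286 (for A = 56)
n = ln(E0/E) / xi
n = ln(5.25e6 / 0.154) / 0.03529286
n = ln(3.409091e+07) / 0.03529286 = 491.45

491.45


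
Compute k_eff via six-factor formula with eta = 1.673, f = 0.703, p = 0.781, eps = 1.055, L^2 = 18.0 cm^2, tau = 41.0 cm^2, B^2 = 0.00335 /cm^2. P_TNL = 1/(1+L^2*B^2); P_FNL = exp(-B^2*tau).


k_inf = eta*f*p*eps = 1.673*0.703*0.781*1.055 = 0.9690691
P_TNL = 1/(1 + L^2*B^2) = 1/(1 + 18.0*0.00335) = 0.9431293
P_FNL = exp(-B^2*tau) = exp(-0.00335*41.0) = 0.8716651
k_eff = k_inf * P_TNL * P_FNL = 0.9690691 * 0.9431293 * 0.8716651
k_eff = 0.79666

0.79666


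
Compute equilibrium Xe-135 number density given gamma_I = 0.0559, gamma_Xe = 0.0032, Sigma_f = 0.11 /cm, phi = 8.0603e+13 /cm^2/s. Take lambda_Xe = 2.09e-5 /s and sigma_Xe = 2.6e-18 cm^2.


Xe_eq = (gamma_I + gamma_Xe) * Sigma_f * phi / (lambda_Xe + sigma_Xe * phi)
Numerator = (0.0559 + 0.0032) * 0.11 * 8.0603e+13 = 5.240001e+11
Denominator = 2.09e-5 + 2.6e-18 * 8.0603e+13 = 2.304678e-04
Xe_eq = 5.240001e+11 / 2.304678e-04 = 2.2736e+15 /cm^3

2.2736e+15


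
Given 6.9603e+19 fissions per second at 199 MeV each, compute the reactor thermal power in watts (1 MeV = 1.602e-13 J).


P = fission_rate * E_MeV * 1.602e-13
P = 6.9603e+19 * 199 * 1.602e-13
P = 2.2189e+09 W

2.2189e+09


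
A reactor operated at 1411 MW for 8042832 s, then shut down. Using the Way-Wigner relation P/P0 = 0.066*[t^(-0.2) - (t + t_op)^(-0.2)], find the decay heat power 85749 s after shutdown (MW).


P/P0 = 0.066 * [t^(-0.2) - (t + t_op)^(-0.2)]
P/P0 = 0.066 * [85749^(-0.2) - (85749 + 8042832)^(-0.2)]
P/P0 = 0.066 * [0.1031227 - 0.04149512] = 0.004067420
P = 1411 * 0.004067420 = 5.7391 MW

5.7391


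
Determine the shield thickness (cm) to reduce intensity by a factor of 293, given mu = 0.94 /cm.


x = ln(factor) / mu
x = ln(293) / 0.94
x = 6.0427 cm

6.0427


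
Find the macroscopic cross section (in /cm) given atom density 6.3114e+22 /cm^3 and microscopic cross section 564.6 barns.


Sigma = N * sigma_barns * 1e-24
Sigma = 6.3114e+22 * 564.6 * 1e-24
Sigma = 35.634 /cm

35.634


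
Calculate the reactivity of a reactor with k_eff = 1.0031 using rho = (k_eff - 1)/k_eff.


rho = (k_eff - 1) / k_eff
rho = (1.0031 - 1) / 1.0031
rho = 0.0030904

0.0030904


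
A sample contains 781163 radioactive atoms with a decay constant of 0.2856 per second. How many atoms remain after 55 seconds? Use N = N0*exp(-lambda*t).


N = N0 * exp(-lambda * t)
N = 781163 * exp(-0.2856 * 55)
N = 0.11772

0.11772


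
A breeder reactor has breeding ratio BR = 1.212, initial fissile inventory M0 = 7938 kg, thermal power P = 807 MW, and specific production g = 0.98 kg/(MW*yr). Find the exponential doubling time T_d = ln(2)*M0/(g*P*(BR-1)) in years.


Breeding gain G = BR - 1 = 1.212 - 1 = 0.212
Fissile production rate = g * P * G = 0.98 * 807 * 0.212 = 167.66232 kg/yr
T_d = ln(2) * M0 / (g * P * G)
T_d = ln(2) * 7938 / 167.66232 = 32.817 yr

32.817


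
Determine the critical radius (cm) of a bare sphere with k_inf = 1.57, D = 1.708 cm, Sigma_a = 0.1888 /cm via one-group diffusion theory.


L^2 = D / Sigma_a = 1.708 / 0.1888 = 9.046610 cm^2
B_m^2 = (k_inf - 1) / L^2 = (1.57 - 1) / 9.046610 = 0.06300703 /cm^2
For a bare sphere: B_g = pi/R, so R_c = pi / sqrt(B_m^2)
R_c = pi / sqrt(0.06300703) = 12.516 cm

12.516


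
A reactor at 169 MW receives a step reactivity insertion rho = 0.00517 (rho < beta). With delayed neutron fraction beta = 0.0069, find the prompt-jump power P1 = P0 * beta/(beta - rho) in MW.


P1/P0 = beta / (beta - rho)
P1/P0 = 0.0069 / (0.0069 - 0.00517) = 3.988439
P1 = 169 * 3.988439 = 674.05 MW

674.05


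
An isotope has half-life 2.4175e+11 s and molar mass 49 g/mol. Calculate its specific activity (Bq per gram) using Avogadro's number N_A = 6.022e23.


lambda = ln(2) / t_half = ln(2) / 2.4175e+11 = 2.867207e-12 /s
SA = lambda * N_A / M
SA = 2.867207e-12 * 6.022e23 / 49
SA = 3.5237e+10 Bq/g

3.5237e+10


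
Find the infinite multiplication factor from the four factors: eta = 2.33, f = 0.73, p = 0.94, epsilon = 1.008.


k_inf = eta * f * p * epsilon
k_inf = 2.33 * 0.73 * 0.94 * 1.008
k_inf = 1.6116

1.6116


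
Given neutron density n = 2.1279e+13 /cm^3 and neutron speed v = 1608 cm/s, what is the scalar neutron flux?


phi = n * v
phi = 2.1279e+13 * 1608
phi = 3.4217e+16 /cm^2/s

3.4217e+16


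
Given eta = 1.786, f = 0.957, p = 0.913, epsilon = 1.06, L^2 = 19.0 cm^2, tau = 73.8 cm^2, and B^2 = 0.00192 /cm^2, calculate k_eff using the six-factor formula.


k_inf = eta*f*p*eps = 1.786*0.957*0.913*1.06 = 1.654132
P_TNL = 1/(1 + L^2*B^2) = 1/(1 + 19.0*0.00192) = 0.9648040
P_FNL = exp(-B^2*tau) = exp(-0.00192*73.8) = 0.8678851
k_eff = k_inf * P_TNL * P_FNL = 1.654132 * 0.9648040 * 0.8678851
k_eff = 1.3851

1.3851


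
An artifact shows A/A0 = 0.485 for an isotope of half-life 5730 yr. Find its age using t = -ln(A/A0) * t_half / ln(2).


lambda = ln(2) / t_half = ln(2) / 5730 = 1.209681e-04 /yr
t = -ln(A/A0) / lambda
t = -ln(0.485) / 1.209681e-04
t = 5981.8 yr

5981.8


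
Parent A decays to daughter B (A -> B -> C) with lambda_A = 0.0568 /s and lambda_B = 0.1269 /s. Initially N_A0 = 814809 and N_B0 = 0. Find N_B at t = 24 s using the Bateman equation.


N_B(t) = lambda_A * N_A0 / (lambda_B - lambda_A) * [exp(-lambda_A*t) - exp(-lambda_B*t)]
exp(-0.0568*24) = 0.2558408; exp(-0.1269*24) = 0.04756776
N_B = 0.0568 * 814809 / (0.1269 - 0.0568) * (0.2558408 - 0.04756776)
N_B = 137505

137505


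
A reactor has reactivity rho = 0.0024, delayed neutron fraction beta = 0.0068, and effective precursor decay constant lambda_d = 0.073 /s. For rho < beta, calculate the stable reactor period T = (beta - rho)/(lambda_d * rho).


T = (beta - rho) / (lambda_d * rho)
T = (0.0068 - 0.0024) / (0.073 * 0.0024)
T = 25.114 s

25.114


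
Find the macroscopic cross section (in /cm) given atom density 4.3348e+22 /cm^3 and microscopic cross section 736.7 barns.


Sigma = N * sigma_barns * 1e-24
Sigma = 4.3348e+22 * 736.7 * 1e-24
Sigma = 31.934 /cm

31.934


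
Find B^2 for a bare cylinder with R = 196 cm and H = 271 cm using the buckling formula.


B^2 = (2.405/R)^2 + (pi/H)^2
B^2 = (2.405/196)^2 + (pi/271)^2
B^2 = 2.8495e-04 /cm^2

2.8495e-04


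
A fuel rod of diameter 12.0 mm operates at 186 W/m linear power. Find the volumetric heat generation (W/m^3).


r = D / 2 / 1000 = 12.0 / 2 / 1000 = 0.006 m
q''' = q' / (pi * r^2)
q''' = 186 / (pi * 0.006^2)
q''' = 1.6446e+06 W/m^3

1.6446e+06


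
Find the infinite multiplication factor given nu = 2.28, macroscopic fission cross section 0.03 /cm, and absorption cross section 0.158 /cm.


k_inf = nu * Sigma_f / Sigma_a
k_inf = 2.28 * 0.03 / 0.158
k_inf = 0.43291

0.43291


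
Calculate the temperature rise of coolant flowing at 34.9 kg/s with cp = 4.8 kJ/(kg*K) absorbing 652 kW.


dT = Q / (m_dot * cp)
dT = 652 / (34.9 * 4.8)
dT = 3.8921 C

3.8921


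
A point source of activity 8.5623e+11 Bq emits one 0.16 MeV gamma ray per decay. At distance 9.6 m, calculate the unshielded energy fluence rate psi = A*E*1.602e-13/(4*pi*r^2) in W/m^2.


psi = A * E * 1.602e-13 / (4*pi*r^2)
psi = 8.5623e+11 * 0.16 * 1.602e-13 / (4*pi*9.6^2)
psi = 1.8950e-05 W/m^2

1.8950e-05


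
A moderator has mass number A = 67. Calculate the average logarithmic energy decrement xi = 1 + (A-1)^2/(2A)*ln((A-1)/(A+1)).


xi = 1 + (A-1)^2/(2A) * ln((A-1)/(A+1))
xi = 1 + (67-1)^2/(2*67) * ln((67-1)/(67 +1))
xi = 0.029556

0.029556


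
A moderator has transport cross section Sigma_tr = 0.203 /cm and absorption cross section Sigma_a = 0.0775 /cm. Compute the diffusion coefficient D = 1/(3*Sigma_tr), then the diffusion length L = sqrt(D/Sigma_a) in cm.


D = 1 / (3 * Sigma_tr) = 1 / (3 * 0.203) = 1.642036 cm
L = sqrt(D / Sigma_a)
L = sqrt(1.642036 / 0.0775)
L = 4.6030 cm

4.6030


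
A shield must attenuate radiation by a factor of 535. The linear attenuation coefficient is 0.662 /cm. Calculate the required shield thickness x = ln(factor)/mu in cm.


x = ln(factor) / mu
x = ln(535) / 0.662
x = 9.4898 cm

9.4898


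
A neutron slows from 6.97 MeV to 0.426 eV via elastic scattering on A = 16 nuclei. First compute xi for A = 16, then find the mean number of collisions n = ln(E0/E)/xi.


xi = 1 + (A-1)^2/(2A)*ln((A-1)/(A+1)) = 0.1199467 (for A = 16)
n = ln(E0/E) / xi
n = ln(6.97e6 / 0.426) / 0.1199467
n = ln(1.636150e+07) / 0.1199467 = 138.48

138.48


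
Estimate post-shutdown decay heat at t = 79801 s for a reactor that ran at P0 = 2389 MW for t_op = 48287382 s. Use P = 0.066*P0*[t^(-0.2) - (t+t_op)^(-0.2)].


P/P0 = 0.066 * [t^(-0.2) - (t + t_op)^(-0.2)]
P/P0 = 0.066 * [79801^(-0.2) - (79801 + 48287382)^(-0.2)]
P/P0 = 0.066 * [0.1046161 - 0.02904623] = 0.004987611
P = 2389 * 0.004987611 = 11.915 MW

11.915


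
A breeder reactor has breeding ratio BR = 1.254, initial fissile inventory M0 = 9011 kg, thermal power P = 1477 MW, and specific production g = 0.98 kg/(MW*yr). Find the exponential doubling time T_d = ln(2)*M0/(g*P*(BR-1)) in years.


Breeding gain G = BR - 1 = 1.254 - 1 = 0.254
Fissile production rate = g * P * G = 0.98 * 1477 * 0.254 = 367.65484 kg/yr
T_d = ln(2) * M0 / (g * P * G)
T_d = ln(2) * 9011 / 367.65484 = 16.989 yr

16.989


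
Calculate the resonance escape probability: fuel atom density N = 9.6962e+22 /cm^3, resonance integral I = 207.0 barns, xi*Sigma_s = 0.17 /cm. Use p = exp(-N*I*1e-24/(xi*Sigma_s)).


p = exp(-N * I * 1e-24 / (xi*Sigma_s))
p = exp(-9.6962e+22 * 207.0 * 1e-24 / 0.17)
p = 5.3065e-52

5.3065e-52


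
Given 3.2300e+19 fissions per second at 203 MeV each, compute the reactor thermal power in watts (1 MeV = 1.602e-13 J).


P = fission_rate * E_MeV * 1.602e-13
P = 3.2300e+19 * 203 * 1.602e-13
P = 1.0504e+09 W

1.0504e+09


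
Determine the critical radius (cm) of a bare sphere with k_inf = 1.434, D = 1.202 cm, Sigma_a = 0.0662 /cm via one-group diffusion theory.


L^2 = D / Sigma_a = 1.202 / 0.0662 = 18.15710 cm^2
B_m^2 = (k_inf - 1) / L^2 = (1.434 - 1) / 18.15710 = 0.02390250 /cm^2
For a bare sphere: B_g = pi/R, so R_c = pi / sqrt(B_m^2)
R_c = pi / sqrt(0.02390250) = 20.320 cm

20.320


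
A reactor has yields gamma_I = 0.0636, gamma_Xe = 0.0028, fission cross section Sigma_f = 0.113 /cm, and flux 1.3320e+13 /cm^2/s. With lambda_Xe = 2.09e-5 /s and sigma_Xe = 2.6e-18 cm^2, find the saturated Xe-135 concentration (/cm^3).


Xe_eq = (gamma_I + gamma_Xe) * Sigma_f * phi / (lambda_Xe + sigma_Xe * phi)
Numerator = (0.0636 + 0.0028) * 0.113 * 1.3320e+13 = 9.994262e+10
Denominator = 2.09e-5 + 2.6e-18 * 1.3320e+13 = 5.553200e-05
Xe_eq = 9.994262e+10 / 5.553200e-05 = 1.7997e+15 /cm^3

1.7997e+15
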